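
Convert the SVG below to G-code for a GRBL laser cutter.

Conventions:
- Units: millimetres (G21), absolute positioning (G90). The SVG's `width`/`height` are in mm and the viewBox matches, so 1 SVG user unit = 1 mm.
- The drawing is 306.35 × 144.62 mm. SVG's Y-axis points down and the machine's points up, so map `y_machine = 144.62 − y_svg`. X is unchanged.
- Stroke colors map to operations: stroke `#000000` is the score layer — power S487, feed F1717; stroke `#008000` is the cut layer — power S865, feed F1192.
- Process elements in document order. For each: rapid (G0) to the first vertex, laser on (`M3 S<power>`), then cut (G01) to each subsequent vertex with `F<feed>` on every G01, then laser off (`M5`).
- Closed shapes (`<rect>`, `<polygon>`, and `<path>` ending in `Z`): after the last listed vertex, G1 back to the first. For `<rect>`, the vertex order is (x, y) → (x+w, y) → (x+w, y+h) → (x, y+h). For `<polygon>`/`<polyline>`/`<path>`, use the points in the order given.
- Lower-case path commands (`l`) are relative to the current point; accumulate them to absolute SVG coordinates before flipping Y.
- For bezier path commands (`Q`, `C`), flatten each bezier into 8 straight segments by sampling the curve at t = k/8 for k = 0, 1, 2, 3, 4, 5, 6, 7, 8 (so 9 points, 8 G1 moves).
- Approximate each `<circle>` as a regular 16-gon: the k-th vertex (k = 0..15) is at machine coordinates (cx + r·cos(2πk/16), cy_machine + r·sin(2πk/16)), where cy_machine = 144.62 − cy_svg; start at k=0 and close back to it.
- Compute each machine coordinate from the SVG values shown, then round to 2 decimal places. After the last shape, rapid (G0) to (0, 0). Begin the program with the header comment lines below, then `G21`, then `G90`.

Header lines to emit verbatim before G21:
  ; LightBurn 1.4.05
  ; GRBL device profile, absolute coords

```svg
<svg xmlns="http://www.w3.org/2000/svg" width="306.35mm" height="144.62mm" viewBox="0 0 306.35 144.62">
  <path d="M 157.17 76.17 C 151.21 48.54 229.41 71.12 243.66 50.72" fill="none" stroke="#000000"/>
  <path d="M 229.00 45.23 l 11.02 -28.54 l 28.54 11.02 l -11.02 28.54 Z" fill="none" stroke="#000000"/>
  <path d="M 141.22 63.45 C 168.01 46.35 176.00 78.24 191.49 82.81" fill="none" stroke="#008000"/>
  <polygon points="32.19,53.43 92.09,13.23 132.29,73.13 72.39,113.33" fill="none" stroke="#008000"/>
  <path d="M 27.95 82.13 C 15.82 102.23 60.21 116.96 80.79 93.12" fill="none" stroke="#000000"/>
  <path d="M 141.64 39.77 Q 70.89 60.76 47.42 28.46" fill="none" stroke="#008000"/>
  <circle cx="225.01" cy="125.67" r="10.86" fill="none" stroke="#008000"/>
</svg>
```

Since the viewBox matches the mm dimensions, user units are millimetres directly. The only transform is the Y-flip y_m = 144.62 − y_svg.

Shape 1 is a cubic bezier drawn with `<path>`. Its stroke #000000 means score at S487, F1717. After flipping Y the toolpath is (157.17,68.45) → (158.59,76.64) → (166.17,81.21) → (178.16,83.27) → (192.84,83.89) → (208.46,84.17) → (223.30,85.20) → (235.61,88.08) → (243.66,93.90).

Shape 2 is a regular polygon drawn with `<path>`. Its stroke #000000 means score at S487, F1717. After flipping Y the toolpath is (229.00,99.39) → (240.02,127.93) → (268.56,116.91) → (257.54,88.37) → (229.00,99.39), returning to the start.

Shape 3 is a cubic bezier drawn with `<path>`. Its stroke #008000 means cut at S865, F1192. After flipping Y the toolpath is (141.22,81.17) → (150.44,85.44) → (158.20,86.00) → (164.81,83.76) → (170.59,79.62) → (175.84,74.45) → (180.87,69.17) → (185.98,64.66) → (191.49,61.81).

Shape 4 is a regular polygon drawn with `<polygon>`. Its stroke #008000 means cut at S865, F1192. After flipping Y the toolpath is (32.19,91.19) → (92.09,131.39) → (132.29,71.49) → (72.39,31.29) → (32.19,91.19), returning to the start.

Shape 5 is a cubic bezier drawn with `<path>`. Its stroke #000000 means score at S487, F1717. After flipping Y the toolpath is (27.95,62.49) → (25.89,55.27) → (28.19,48.94) → (33.91,43.89) → (42.10,40.52) → (51.83,39.20) → (62.15,40.33) → (72.11,44.30) → (80.79,51.50).

Shape 6 is a quadratic bezier drawn with `<path>`. Its stroke #008000 means cut at S865, F1192. After flipping Y the toolpath is (141.64,104.85) → (124.69,100.44) → (109.22,97.69) → (95.23,96.60) → (82.71,97.18) → (71.67,99.43) → (62.11,103.34) → (54.03,108.92) → (47.42,116.16).

Shape 7 is a circle drawn with `<circle>`. Its stroke #008000 means cut at S865, F1192. After flipping Y the toolpath is (235.87,18.95) → (235.04,23.11) → (232.69,26.63) → (229.17,28.98) → (225.01,29.81) → (220.85,28.98) → (217.33,26.63) → (214.98,23.11) → (214.15,18.95) → (214.98,14.79) → (217.33,11.27) → (220.85,8.92) → (225.01,8.09) → (229.17,8.92) → (232.69,11.27) → (235.04,14.79) → (235.87,18.95), returning to the start.

; LightBurn 1.4.05
; GRBL device profile, absolute coords
G21
G90
G0 X157.17 Y68.45
M3 S487
G01 X158.59 Y76.64 F1717
G01 X166.17 Y81.21 F1717
G01 X178.16 Y83.27 F1717
G01 X192.84 Y83.89 F1717
G01 X208.46 Y84.17 F1717
G01 X223.30 Y85.20 F1717
G01 X235.61 Y88.08 F1717
G01 X243.66 Y93.90 F1717
M5
G0 X229.00 Y99.39
M3 S487
G01 X240.02 Y127.93 F1717
G01 X268.56 Y116.91 F1717
G01 X257.54 Y88.37 F1717
G01 X229.00 Y99.39 F1717
M5
G0 X141.22 Y81.17
M3 S865
G01 X150.44 Y85.44 F1192
G01 X158.20 Y86.00 F1192
G01 X164.81 Y83.76 F1192
G01 X170.59 Y79.62 F1192
G01 X175.84 Y74.45 F1192
G01 X180.87 Y69.17 F1192
G01 X185.98 Y64.66 F1192
G01 X191.49 Y61.81 F1192
M5
G0 X32.19 Y91.19
M3 S865
G01 X92.09 Y131.39 F1192
G01 X132.29 Y71.49 F1192
G01 X72.39 Y31.29 F1192
G01 X32.19 Y91.19 F1192
M5
G0 X27.95 Y62.49
M3 S487
G01 X25.89 Y55.27 F1717
G01 X28.19 Y48.94 F1717
G01 X33.91 Y43.89 F1717
G01 X42.10 Y40.52 F1717
G01 X51.83 Y39.20 F1717
G01 X62.15 Y40.33 F1717
G01 X72.11 Y44.30 F1717
G01 X80.79 Y51.50 F1717
M5
G0 X141.64 Y104.85
M3 S865
G01 X124.69 Y100.44 F1192
G01 X109.22 Y97.69 F1192
G01 X95.23 Y96.60 F1192
G01 X82.71 Y97.18 F1192
G01 X71.67 Y99.43 F1192
G01 X62.11 Y103.34 F1192
G01 X54.03 Y108.92 F1192
G01 X47.42 Y116.16 F1192
M5
G0 X235.87 Y18.95
M3 S865
G01 X235.04 Y23.11 F1192
G01 X232.69 Y26.63 F1192
G01 X229.17 Y28.98 F1192
G01 X225.01 Y29.81 F1192
G01 X220.85 Y28.98 F1192
G01 X217.33 Y26.63 F1192
G01 X214.98 Y23.11 F1192
G01 X214.15 Y18.95 F1192
G01 X214.98 Y14.79 F1192
G01 X217.33 Y11.27 F1192
G01 X220.85 Y8.92 F1192
G01 X225.01 Y8.09 F1192
G01 X229.17 Y8.92 F1192
G01 X232.69 Y11.27 F1192
G01 X235.04 Y14.79 F1192
G01 X235.87 Y18.95 F1192
M5
G0 X0.00 Y0.00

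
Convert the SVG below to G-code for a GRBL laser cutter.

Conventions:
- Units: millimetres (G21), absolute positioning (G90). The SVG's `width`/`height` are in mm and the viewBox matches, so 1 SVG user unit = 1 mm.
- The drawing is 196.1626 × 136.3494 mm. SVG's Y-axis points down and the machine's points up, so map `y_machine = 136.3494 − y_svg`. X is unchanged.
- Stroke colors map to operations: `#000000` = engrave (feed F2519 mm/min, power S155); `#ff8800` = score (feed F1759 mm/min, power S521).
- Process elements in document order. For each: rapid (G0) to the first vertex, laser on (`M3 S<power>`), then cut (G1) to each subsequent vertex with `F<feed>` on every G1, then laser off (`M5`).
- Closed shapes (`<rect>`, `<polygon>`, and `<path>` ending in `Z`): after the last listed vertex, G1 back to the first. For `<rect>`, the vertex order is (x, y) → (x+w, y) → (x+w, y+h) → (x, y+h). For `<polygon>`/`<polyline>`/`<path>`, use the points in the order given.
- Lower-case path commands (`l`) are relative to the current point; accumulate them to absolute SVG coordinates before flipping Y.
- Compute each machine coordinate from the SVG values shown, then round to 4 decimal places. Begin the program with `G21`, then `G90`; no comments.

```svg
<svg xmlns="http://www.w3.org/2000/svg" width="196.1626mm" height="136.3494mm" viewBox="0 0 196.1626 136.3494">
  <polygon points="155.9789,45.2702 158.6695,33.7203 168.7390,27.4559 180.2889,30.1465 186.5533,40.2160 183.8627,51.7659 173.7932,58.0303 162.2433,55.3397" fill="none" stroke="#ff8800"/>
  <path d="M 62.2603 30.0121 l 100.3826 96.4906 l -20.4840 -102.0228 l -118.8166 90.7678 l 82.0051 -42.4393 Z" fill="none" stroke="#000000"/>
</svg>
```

G21
G90
G0 X155.9789 Y91.0792
M3 S521
G1 X158.6695 Y102.6291 F1759
G1 X168.7390 Y108.8935 F1759
G1 X180.2889 Y106.2029 F1759
G1 X186.5533 Y96.1334 F1759
G1 X183.8627 Y84.5835 F1759
G1 X173.7932 Y78.3191 F1759
G1 X162.2433 Y81.0097 F1759
G1 X155.9789 Y91.0792 F1759
M5
G0 X62.2603 Y106.3373
M3 S155
G1 X162.6429 Y9.8467 F2519
G1 X142.1589 Y111.8695 F2519
G1 X23.3423 Y21.1017 F2519
G1 X105.3474 Y63.5410 F2519
G1 X62.2603 Y106.3373 F2519
M5

Since the viewBox matches the mm dimensions, user units are millimetres directly. The only transform is the Y-flip y_m = 136.3494 − y_svg.

Shape 1 is a regular polygon drawn with `<polygon>`. Its stroke #ff8800 means score at S521, F1759. After flipping Y the toolpath is (155.9789,91.0792) → (158.6695,102.6291) → (168.7390,108.8935) → (180.2889,106.2029) → (186.5533,96.1334) → (183.8627,84.5835) → (173.7932,78.3191) → (162.2433,81.0097) → (155.9789,91.0792), returning to the start.

Shape 2 is a closed polygon drawn with `<path>`. Its stroke #000000 means engrave at S155, F2519. After flipping Y the toolpath is (62.2603,106.3373) → (162.6429,9.8467) → (142.1589,111.8695) → (23.3423,21.1017) → (105.3474,63.5410) → (62.2603,106.3373), returning to the start.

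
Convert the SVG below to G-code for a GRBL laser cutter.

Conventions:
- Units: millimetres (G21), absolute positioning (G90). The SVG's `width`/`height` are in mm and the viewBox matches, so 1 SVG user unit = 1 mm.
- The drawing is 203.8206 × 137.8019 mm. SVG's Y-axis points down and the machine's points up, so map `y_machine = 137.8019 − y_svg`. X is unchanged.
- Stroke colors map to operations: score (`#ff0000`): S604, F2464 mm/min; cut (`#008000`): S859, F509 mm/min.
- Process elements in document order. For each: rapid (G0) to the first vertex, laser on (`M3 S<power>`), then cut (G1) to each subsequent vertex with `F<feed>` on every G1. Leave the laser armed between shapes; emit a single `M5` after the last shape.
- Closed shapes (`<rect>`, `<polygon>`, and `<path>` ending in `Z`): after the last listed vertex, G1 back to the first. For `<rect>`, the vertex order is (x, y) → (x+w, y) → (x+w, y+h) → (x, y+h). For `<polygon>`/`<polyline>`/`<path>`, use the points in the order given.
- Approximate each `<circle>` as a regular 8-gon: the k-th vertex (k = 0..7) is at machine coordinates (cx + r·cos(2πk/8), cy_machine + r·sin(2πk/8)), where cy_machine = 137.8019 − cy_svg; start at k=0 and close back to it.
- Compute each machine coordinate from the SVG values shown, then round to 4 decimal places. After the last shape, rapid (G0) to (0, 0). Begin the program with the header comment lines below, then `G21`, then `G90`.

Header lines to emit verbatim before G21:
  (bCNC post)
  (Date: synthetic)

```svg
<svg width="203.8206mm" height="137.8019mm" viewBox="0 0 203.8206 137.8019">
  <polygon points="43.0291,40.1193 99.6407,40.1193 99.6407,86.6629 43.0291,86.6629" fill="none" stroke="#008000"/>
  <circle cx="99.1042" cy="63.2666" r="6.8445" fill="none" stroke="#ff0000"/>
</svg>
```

viewBox `0 0 203.8206 137.8019` with mm width/height → 1 unit = 1 mm. Flip: y_m = 137.8019 − y_svg.

**Shape 1** — `<polygon>` rectangle, stroke `#008000` → cut (S859, F509). Machine vertices: (43.0291,97.6826) → (99.6407,97.6826) → (99.6407,51.1390) → (43.0291,51.1390) → (43.0291,97.6826). Closed: final G1 returns to the first vertex.

**Shape 2** — `<circle>` circle, stroke `#ff0000` → score (S604, F2464). Machine vertices: (105.9487,74.5353) → (103.9440,79.3751) → (99.1042,81.3798) → (94.2644,79.3751) → (92.2597,74.5353) → (94.2644,69.6955) → (99.1042,67.6908) → (103.9440,69.6955) → (105.9487,74.5353). Closed: final G1 returns to the first vertex.

(bCNC post)
(Date: synthetic)
G21
G90
G0 X43.0291 Y97.6826
M3 S859
G1 X99.6407 Y97.6826 F509
G1 X99.6407 Y51.1390 F509
G1 X43.0291 Y51.1390 F509
G1 X43.0291 Y97.6826 F509
G0 X105.9487 Y74.5353
M3 S604
G1 X103.9440 Y79.3751 F2464
G1 X99.1042 Y81.3798 F2464
G1 X94.2644 Y79.3751 F2464
G1 X92.2597 Y74.5353 F2464
G1 X94.2644 Y69.6955 F2464
G1 X99.1042 Y67.6908 F2464
G1 X103.9440 Y69.6955 F2464
G1 X105.9487 Y74.5353 F2464
M5
G0 X0.0000 Y0.0000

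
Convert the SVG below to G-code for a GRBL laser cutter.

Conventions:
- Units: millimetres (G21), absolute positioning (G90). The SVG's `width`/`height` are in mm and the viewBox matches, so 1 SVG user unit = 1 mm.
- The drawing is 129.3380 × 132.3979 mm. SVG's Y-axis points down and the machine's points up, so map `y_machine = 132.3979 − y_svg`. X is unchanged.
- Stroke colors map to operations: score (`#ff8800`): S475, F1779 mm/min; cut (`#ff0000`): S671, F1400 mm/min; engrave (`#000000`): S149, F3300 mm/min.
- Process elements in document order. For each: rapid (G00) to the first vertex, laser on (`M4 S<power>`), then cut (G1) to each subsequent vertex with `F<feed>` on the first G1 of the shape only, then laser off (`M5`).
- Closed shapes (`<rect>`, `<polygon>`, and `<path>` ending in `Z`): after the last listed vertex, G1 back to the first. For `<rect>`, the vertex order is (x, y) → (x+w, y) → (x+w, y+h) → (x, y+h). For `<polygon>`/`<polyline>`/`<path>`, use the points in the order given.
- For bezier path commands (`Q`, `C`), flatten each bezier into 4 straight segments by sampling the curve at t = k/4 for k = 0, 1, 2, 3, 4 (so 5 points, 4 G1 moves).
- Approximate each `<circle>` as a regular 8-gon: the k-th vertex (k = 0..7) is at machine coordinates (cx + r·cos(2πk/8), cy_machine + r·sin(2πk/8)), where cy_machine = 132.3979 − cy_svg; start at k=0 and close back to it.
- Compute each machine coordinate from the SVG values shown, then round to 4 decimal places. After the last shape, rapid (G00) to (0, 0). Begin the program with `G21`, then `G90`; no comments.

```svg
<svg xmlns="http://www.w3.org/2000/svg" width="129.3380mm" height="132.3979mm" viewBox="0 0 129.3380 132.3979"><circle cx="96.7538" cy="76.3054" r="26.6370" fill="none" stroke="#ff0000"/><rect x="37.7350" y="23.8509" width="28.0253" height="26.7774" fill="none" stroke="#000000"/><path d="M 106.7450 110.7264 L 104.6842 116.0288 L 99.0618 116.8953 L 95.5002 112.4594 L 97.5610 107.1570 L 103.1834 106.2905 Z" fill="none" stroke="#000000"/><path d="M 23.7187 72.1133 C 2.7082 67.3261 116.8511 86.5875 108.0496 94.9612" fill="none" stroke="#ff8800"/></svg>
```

viewBox `0 0 129.3380 132.3979` with mm width/height → 1 unit = 1 mm. Flip: y_m = 132.3979 − y_svg.

**Shape 1** — `<circle>` circle, stroke `#ff0000` → cut (S671, F1400). Machine vertices: (123.3908,56.0925) → (115.5890,74.9277) → (96.7538,82.7295) → (77.9186,74.9277) → (70.1168,56.0925) → (77.9186,37.2573) → (96.7538,29.4555) → (115.5890,37.2573) → (123.3908,56.0925). Closed: final G1 returns to the first vertex.

**Shape 2** — `<rect>` rectangle, stroke `#000000` → engrave (S149, F3300). Machine vertices: (37.7350,108.5470) → (65.7603,108.5470) → (65.7603,81.7696) → (37.7350,81.7696) → (37.7350,108.5470). Closed: final G1 returns to the first vertex.

**Shape 3** — `<path>` regular polygon, stroke `#000000` → engrave (S149, F3300). Machine vertices: (106.7450,21.6715) → (104.6842,16.3691) → (99.0618,15.5026) → (95.5002,19.9385) → (97.5610,25.2409) → (103.1834,26.1074) → (106.7450,21.6715). Closed: final G1 returns to the first vertex.

**Shape 4** — `<path>` cubic bezier, stroke `#ff8800` → score (S475, F1779). Control points (SVG): P0=(23.7187,72.1133), P1=(2.7082,67.3261), P2=(116.8511,86.5875), P3=(108.0496,94.9612); sampled at t=k/4. Machine vertices: (23.7187,60.2846) → (29.2693,59.9118) → (61.3058,53.7960) → (95.6314,45.2125) → (108.0496,37.4367). Open path.

G21
G90
G00 X123.3908 Y56.0925
M4 S671
G1 X115.5890 Y74.9277 F1400
G1 X96.7538 Y82.7295
G1 X77.9186 Y74.9277
G1 X70.1168 Y56.0925
G1 X77.9186 Y37.2573
G1 X96.7538 Y29.4555
G1 X115.5890 Y37.2573
G1 X123.3908 Y56.0925
M5
G00 X37.7350 Y108.5470
M4 S149
G1 X65.7603 Y108.5470 F3300
G1 X65.7603 Y81.7696
G1 X37.7350 Y81.7696
G1 X37.7350 Y108.5470
M5
G00 X106.7450 Y21.6715
M4 S149
G1 X104.6842 Y16.3691 F3300
G1 X99.0618 Y15.5026
G1 X95.5002 Y19.9385
G1 X97.5610 Y25.2409
G1 X103.1834 Y26.1074
G1 X106.7450 Y21.6715
M5
G00 X23.7187 Y60.2846
M4 S475
G1 X29.2693 Y59.9118 F1779
G1 X61.3058 Y53.7960
G1 X95.6314 Y45.2125
G1 X108.0496 Y37.4367
M5
G00 X0.0000 Y0.0000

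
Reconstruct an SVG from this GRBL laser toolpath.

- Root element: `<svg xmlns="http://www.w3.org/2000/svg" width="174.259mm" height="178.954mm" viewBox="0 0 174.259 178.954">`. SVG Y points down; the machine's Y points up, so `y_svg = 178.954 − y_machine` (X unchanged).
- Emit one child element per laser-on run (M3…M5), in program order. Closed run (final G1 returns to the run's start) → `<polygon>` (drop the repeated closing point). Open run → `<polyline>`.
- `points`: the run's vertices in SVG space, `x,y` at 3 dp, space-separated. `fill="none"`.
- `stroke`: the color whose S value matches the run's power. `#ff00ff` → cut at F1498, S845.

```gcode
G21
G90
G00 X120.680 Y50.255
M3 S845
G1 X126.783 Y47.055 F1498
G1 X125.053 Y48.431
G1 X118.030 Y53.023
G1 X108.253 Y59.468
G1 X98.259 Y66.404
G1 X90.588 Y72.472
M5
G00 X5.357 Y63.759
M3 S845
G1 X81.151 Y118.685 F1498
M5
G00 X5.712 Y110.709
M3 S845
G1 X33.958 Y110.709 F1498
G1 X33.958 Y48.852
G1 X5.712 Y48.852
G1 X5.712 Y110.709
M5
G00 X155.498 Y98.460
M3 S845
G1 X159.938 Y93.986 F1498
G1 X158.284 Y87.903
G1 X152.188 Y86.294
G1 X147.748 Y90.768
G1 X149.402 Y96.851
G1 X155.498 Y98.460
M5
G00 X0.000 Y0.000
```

Machine Y-up, SVG Y-down with viewBox height 178.954, so y_svg = 178.954 − y_machine; X carries over. Every run uses S845, so all elements get stroke `#ff00ff` (cut).

Run 1: The run is open, so emit a `<polyline>` with points (Y-flipped): 120.680,128.699 126.783,131.899 125.053,130.523 118.030,125.931 108.253,119.486 98.259,112.550 90.588,106.482.

Run 2: The run is open, so emit a `<polyline>` with points (Y-flipped): 5.357,115.195 81.151,60.269.

Run 3: The run returns to its start, so emit a `<polygon>` with points (Y-flipped): 5.712,68.245 33.958,68.245 33.958,130.102 5.712,130.102.

Run 4: The run returns to its start, so emit a `<polygon>` with points (Y-flipped): 155.498,80.494 159.938,84.968 158.284,91.051 152.188,92.660 147.748,88.186 149.402,82.103.

<svg xmlns="http://www.w3.org/2000/svg" width="174.259mm" height="178.954mm" viewBox="0 0 174.259 178.954">
  <polyline points="120.680,128.699 126.783,131.899 125.053,130.523 118.030,125.931 108.253,119.486 98.259,112.550 90.588,106.482" fill="none" stroke="#ff00ff"/>
  <polyline points="5.357,115.195 81.151,60.269" fill="none" stroke="#ff00ff"/>
  <polygon points="5.712,68.245 33.958,68.245 33.958,130.102 5.712,130.102" fill="none" stroke="#ff00ff"/>
  <polygon points="155.498,80.494 159.938,84.968 158.284,91.051 152.188,92.660 147.748,88.186 149.402,82.103" fill="none" stroke="#ff00ff"/>
</svg>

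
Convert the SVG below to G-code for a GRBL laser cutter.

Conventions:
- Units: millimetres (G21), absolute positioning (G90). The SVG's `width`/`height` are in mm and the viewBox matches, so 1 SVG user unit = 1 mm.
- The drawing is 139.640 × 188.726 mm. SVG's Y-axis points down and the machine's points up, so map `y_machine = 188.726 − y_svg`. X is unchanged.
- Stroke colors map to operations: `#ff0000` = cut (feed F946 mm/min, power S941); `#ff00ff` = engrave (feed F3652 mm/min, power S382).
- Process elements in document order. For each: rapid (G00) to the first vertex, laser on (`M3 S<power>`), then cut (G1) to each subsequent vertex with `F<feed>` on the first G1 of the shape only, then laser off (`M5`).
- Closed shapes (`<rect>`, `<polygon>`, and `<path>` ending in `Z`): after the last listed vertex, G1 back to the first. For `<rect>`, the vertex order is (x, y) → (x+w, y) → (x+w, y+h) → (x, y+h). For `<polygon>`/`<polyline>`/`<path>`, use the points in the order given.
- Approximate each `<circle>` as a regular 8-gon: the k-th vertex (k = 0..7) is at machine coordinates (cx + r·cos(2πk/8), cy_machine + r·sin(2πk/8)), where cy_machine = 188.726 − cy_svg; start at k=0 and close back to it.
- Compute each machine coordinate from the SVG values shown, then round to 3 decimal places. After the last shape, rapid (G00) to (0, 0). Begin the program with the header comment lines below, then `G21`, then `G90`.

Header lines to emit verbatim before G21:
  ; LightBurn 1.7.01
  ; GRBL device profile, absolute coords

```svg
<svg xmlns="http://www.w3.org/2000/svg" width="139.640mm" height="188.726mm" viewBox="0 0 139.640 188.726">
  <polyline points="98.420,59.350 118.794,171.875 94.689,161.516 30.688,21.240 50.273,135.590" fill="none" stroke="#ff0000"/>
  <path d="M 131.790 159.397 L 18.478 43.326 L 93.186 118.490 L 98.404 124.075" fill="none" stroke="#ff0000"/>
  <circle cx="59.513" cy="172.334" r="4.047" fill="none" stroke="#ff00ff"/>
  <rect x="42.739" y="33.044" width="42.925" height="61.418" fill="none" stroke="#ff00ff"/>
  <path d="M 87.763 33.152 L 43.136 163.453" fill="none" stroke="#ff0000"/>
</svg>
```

viewBox `0 0 139.640 188.726` with mm width/height → 1 unit = 1 mm. Flip: y_m = 188.726 − y_svg.

**Shape 1** — `<polyline>` open polyline, stroke `#ff0000` → cut (S941, F946). Machine vertices: (98.420,129.376) → (118.794,16.851) → (94.689,27.210) → (30.688,167.486) → (50.273,53.136). Open path.

**Shape 2** — `<path>` open polyline, stroke `#ff0000` → cut (S941, F946). Machine vertices: (131.790,29.329) → (18.478,145.400) → (93.186,70.236) → (98.404,64.651). Open path.

**Shape 3** — `<circle>` circle, stroke `#ff00ff` → engrave (S382, F3652). Machine vertices: (63.560,16.392) → (62.375,19.254) → (59.513,20.439) → (56.651,19.254) → (55.466,16.392) → (56.651,13.530) → (59.513,12.345) → (62.375,13.530) → (63.560,16.392). Closed: final G1 returns to the first vertex.

**Shape 4** — `<rect>` rectangle, stroke `#ff00ff` → engrave (S382, F3652). Machine vertices: (42.739,155.682) → (85.664,155.682) → (85.664,94.264) → (42.739,94.264) → (42.739,155.682). Closed: final G1 returns to the first vertex.

**Shape 5** — `<path>` line segment, stroke `#ff0000` → cut (S941, F946). Machine vertices: (87.763,155.574) → (43.136,25.273). Open path.

; LightBurn 1.7.01
; GRBL device profile, absolute coords
G21
G90
G00 X98.420 Y129.376
M3 S941
G1 X118.794 Y16.851 F946
G1 X94.689 Y27.210
G1 X30.688 Y167.486
G1 X50.273 Y53.136
M5
G00 X131.790 Y29.329
M3 S941
G1 X18.478 Y145.400 F946
G1 X93.186 Y70.236
G1 X98.404 Y64.651
M5
G00 X63.560 Y16.392
M3 S382
G1 X62.375 Y19.254 F3652
G1 X59.513 Y20.439
G1 X56.651 Y19.254
G1 X55.466 Y16.392
G1 X56.651 Y13.530
G1 X59.513 Y12.345
G1 X62.375 Y13.530
G1 X63.560 Y16.392
M5
G00 X42.739 Y155.682
M3 S382
G1 X85.664 Y155.682 F3652
G1 X85.664 Y94.264
G1 X42.739 Y94.264
G1 X42.739 Y155.682
M5
G00 X87.763 Y155.574
M3 S941
G1 X43.136 Y25.273 F946
M5
G00 X0.000 Y0.000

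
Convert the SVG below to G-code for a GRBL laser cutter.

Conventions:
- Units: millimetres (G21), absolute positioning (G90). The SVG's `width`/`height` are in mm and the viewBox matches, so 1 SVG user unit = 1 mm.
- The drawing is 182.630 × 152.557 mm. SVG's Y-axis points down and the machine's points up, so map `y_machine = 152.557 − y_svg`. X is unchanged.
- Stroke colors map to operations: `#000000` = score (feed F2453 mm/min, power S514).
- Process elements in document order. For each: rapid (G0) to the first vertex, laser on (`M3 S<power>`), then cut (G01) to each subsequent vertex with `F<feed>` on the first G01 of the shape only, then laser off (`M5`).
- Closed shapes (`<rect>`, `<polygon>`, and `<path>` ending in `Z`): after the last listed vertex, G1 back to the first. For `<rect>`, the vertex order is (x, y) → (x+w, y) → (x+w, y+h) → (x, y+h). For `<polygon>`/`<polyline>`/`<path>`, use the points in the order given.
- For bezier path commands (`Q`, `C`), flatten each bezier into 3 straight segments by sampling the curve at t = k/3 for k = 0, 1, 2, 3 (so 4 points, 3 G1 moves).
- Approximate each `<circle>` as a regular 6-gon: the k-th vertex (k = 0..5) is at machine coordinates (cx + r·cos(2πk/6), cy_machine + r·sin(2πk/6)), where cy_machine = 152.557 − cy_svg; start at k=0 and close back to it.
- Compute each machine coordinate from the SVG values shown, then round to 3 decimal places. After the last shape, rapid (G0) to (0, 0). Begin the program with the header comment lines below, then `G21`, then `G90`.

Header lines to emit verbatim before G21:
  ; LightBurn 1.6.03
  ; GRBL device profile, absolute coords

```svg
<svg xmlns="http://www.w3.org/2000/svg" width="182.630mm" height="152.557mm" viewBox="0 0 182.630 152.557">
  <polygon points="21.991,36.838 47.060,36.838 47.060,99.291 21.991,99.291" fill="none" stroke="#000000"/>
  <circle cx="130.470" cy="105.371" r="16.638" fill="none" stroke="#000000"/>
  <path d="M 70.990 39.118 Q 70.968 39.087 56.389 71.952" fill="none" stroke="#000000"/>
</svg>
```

viewBox `0 0 182.630 152.557` with mm width/height → 1 unit = 1 mm. Flip: y_m = 152.557 − y_svg.

**Shape 1** — `<polygon>` rectangle, stroke `#000000` → score (S514, F2453). Machine vertices: (21.991,115.719) → (47.060,115.719) → (47.060,53.266) → (21.991,53.266) → (21.991,115.719). Closed: final G1 returns to the first vertex.

**Shape 2** — `<circle>` circle, stroke `#000000` → score (S514, F2453). Machine vertices: (147.108,47.186) → (138.789,61.595) → (122.151,61.595) → (113.832,47.186) → (122.151,32.777) → (138.789,32.777) → (147.108,47.186). Closed: final G1 returns to the first vertex.

**Shape 3** — `<path>` quadratic bezier, stroke `#000000` → score (S514, F2453). Control points (SVG): P0=(70.990,39.118), P1=(70.968,39.087), P2=(56.389,71.952); sampled at t=k/3. Machine vertices: (70.990,113.439) → (69.358,109.805) → (64.491,98.860) → (56.389,80.605). Open path.

; LightBurn 1.6.03
; GRBL device profile, absolute coords
G21
G90
G0 X21.991 Y115.719
M3 S514
G01 X47.060 Y115.719 F2453
G01 X47.060 Y53.266
G01 X21.991 Y53.266
G01 X21.991 Y115.719
M5
G0 X147.108 Y47.186
M3 S514
G01 X138.789 Y61.595 F2453
G01 X122.151 Y61.595
G01 X113.832 Y47.186
G01 X122.151 Y32.777
G01 X138.789 Y32.777
G01 X147.108 Y47.186
M5
G0 X70.990 Y113.439
M3 S514
G01 X69.358 Y109.805 F2453
G01 X64.491 Y98.860
G01 X56.389 Y80.605
M5
G0 X0.000 Y0.000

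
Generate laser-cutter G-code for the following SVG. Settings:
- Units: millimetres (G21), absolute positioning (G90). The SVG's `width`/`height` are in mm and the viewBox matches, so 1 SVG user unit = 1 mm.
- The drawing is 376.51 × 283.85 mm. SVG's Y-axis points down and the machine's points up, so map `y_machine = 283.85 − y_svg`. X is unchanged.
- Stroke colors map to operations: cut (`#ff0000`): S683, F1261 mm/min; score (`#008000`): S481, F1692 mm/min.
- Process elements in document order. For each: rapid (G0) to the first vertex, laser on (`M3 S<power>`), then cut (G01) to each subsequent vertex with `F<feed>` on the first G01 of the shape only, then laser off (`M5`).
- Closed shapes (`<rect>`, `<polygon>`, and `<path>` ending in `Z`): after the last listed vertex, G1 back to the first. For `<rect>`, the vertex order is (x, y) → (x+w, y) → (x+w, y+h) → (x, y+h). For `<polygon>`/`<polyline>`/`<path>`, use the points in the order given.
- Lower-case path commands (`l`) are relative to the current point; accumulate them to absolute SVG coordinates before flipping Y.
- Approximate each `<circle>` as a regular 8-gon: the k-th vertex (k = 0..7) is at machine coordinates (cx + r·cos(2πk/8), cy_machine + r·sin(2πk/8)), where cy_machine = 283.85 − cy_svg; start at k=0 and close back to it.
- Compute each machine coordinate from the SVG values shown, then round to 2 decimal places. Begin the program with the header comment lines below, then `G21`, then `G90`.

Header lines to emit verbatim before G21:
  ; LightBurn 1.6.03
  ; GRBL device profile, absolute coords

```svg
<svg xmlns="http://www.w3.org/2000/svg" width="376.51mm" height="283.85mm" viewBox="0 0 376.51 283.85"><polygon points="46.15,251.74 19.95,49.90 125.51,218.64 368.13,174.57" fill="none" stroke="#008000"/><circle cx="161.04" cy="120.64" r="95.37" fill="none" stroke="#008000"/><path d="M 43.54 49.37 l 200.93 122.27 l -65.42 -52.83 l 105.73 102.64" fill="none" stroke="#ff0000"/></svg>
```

; LightBurn 1.6.03
; GRBL device profile, absolute coords
G21
G90
G0 X46.15 Y32.11
M3 S481
G01 X19.95 Y233.95 F1692
G01 X125.51 Y65.21
G01 X368.13 Y109.28
G01 X46.15 Y32.11
M5
G0 X256.41 Y163.21
M3 S481
G01 X228.48 Y230.65 F1692
G01 X161.04 Y258.58
G01 X93.60 Y230.65
G01 X65.67 Y163.21
G01 X93.60 Y95.77
G01 X161.04 Y67.84
G01 X228.48 Y95.77
G01 X256.41 Y163.21
M5
G0 X43.54 Y234.48
M3 S683
G01 X244.47 Y112.21 F1261
G01 X179.05 Y165.04
G01 X284.78 Y62.40
M5

viewBox `0 0 376.51 283.85` with mm width/height → 1 unit = 1 mm. Flip: y_m = 283.85 − y_svg.

**Shape 1** — `<polygon>` closed polygon, stroke `#008000` → score (S481, F1692). Machine vertices: (46.15,32.11) → (19.95,233.95) → (125.51,65.21) → (368.13,109.28) → (46.15,32.11). Closed: final G1 returns to the first vertex.

**Shape 2** — `<circle>` circle, stroke `#008000` → score (S481, F1692). Machine vertices: (256.41,163.21) → (228.48,230.65) → (161.04,258.58) → (93.60,230.65) → (65.67,163.21) → (93.60,95.77) → (161.04,67.84) → (228.48,95.77) → (256.41,163.21). Closed: final G1 returns to the first vertex.

**Shape 3** — `<path>` open polyline, stroke `#ff0000` → cut (S683, F1261). Machine vertices: (43.54,234.48) → (244.47,112.21) → (179.05,165.04) → (284.78,62.40). Open path.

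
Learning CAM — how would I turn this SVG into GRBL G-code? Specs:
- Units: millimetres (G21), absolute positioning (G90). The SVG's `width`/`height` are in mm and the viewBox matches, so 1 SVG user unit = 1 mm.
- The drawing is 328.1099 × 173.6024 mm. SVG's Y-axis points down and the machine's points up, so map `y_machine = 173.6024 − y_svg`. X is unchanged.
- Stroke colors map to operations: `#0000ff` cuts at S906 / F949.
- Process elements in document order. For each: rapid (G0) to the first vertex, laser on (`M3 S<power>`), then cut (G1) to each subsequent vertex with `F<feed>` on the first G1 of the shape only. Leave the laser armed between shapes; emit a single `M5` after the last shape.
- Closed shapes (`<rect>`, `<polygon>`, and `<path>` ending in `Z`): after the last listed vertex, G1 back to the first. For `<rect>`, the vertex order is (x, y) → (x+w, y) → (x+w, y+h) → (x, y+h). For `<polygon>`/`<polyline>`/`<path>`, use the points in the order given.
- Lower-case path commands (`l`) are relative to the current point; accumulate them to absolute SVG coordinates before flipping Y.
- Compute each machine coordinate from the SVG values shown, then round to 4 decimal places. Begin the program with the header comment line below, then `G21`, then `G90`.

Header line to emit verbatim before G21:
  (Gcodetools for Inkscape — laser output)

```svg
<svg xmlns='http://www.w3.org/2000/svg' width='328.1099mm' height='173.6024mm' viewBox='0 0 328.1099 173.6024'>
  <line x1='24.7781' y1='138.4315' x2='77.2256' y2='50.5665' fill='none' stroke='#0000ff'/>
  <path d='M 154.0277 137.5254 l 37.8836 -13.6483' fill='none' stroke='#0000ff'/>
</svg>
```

(Gcodetools for Inkscape — laser output)
G21
G90
G0 X24.7781 Y35.1709
M3 S906
G1 X77.2256 Y123.0359 F949
G0 X154.0277 Y36.0770
M3 S906
G1 X191.9113 Y49.7253 F949
M5

viewBox `0 0 328.1099 173.6024` with mm width/height → 1 unit = 1 mm. Flip: y_m = 173.6024 − y_svg.

**Shape 1** — `<line>` line segment, stroke `#0000ff` → cut (S906, F949). Machine vertices: (24.7781,35.1709) → (77.2256,123.0359). Open path.

**Shape 2** — `<path>` line segment, stroke `#0000ff` → cut (S906, F949). Machine vertices: (154.0277,36.0770) → (191.9113,49.7253). Open path.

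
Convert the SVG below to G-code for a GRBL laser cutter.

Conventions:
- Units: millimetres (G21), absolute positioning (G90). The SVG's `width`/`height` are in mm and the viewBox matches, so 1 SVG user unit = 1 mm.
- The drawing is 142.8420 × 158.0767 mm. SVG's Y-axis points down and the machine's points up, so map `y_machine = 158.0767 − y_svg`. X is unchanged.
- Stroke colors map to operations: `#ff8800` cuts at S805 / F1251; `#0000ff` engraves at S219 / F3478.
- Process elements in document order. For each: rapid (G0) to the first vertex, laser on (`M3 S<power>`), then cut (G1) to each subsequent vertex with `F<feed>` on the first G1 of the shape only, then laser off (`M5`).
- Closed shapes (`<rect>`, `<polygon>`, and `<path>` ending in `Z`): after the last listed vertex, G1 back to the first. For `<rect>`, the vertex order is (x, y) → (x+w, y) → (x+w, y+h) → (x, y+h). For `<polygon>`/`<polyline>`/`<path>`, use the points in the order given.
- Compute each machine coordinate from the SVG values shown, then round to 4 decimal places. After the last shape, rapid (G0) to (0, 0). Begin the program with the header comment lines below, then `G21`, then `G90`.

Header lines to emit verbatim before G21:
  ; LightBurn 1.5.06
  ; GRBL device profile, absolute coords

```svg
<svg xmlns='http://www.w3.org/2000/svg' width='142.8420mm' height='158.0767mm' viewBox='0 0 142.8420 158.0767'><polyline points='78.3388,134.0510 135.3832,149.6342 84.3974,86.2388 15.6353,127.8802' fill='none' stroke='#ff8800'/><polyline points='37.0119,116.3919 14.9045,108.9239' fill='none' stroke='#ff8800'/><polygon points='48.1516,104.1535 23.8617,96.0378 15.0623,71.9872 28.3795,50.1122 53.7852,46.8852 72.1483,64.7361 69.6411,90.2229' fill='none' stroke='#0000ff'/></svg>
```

; LightBurn 1.5.06
; GRBL device profile, absolute coords
G21
G90
G0 X78.3388 Y24.0257
M3 S805
G1 X135.3832 Y8.4425 F1251
G1 X84.3974 Y71.8379
G1 X15.6353 Y30.1965
M5
G0 X37.0119 Y41.6848
M3 S805
G1 X14.9045 Y49.1528 F1251
M5
G0 X48.1516 Y53.9232
M3 S219
G1 X23.8617 Y62.0389 F3478
G1 X15.0623 Y86.0895
G1 X28.3795 Y107.9645
G1 X53.7852 Y111.1915
G1 X72.1483 Y93.3406
G1 X69.6411 Y67.8538
G1 X48.1516 Y53.9232
M5
G0 X0.0000 Y0.0000

Since the viewBox matches the mm dimensions, user units are millimetres directly. The only transform is the Y-flip y_m = 158.0767 − y_svg.

Shape 1 is a open polyline drawn with `<polyline>`. Its stroke #ff8800 means cut at S805, F1251. After flipping Y the toolpath is (78.3388,24.0257) → (135.3832,8.4425) → (84.3974,71.8379) → (15.6353,30.1965).

Shape 2 is a line segment drawn with `<polyline>`. Its stroke #ff8800 means cut at S805, F1251. After flipping Y the toolpath is (37.0119,41.6848) → (14.9045,49.1528).

Shape 3 is a regular polygon drawn with `<polygon>`. Its stroke #0000ff means engrave at S219, F3478. After flipping Y the toolpath is (48.1516,53.9232) → (23.8617,62.0389) → (15.0623,86.0895) → (28.3795,107.9645) → (53.7852,111.1915) → (72.1483,93.3406) → (69.6411,67.8538) → (48.1516,53.9232), returning to the start.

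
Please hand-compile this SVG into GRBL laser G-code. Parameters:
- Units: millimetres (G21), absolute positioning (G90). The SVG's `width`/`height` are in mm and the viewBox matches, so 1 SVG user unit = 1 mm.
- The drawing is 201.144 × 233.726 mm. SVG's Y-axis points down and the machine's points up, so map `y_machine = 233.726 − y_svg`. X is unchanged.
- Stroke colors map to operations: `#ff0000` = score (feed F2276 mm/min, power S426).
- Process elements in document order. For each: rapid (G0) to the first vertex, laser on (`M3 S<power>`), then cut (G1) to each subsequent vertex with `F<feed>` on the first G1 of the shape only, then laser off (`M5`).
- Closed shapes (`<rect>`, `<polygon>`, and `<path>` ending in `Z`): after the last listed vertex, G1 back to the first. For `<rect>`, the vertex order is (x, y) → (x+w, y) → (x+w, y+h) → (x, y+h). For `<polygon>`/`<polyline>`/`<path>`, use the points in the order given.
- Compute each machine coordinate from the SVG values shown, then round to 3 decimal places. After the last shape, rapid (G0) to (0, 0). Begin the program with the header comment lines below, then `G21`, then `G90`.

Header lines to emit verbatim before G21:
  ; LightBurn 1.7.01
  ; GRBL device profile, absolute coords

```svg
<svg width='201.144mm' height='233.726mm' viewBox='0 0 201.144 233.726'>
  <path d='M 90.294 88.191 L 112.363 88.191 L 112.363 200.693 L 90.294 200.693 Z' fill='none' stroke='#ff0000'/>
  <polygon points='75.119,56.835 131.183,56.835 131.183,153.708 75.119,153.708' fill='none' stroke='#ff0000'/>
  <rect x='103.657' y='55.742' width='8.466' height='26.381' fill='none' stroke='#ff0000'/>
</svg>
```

1 u = 1 mm; y_m = 233.726 − y.

[1] `<path>` rectangle, #ff0000→score S426 F2276: (90.294,145.535) → (112.363,145.535) → (112.363,33.033) → (90.294,33.033) → (90.294,145.535) (closed)

[2] `<polygon>` rectangle, #ff0000→score S426 F2276: (75.119,176.891) → (131.183,176.891) → (131.183,80.018) → (75.119,80.018) → (75.119,176.891) (closed)

[3] `<rect>` rectangle, #ff0000→score S426 F2276: (103.657,177.984) → (112.123,177.984) → (112.123,151.603) → (103.657,151.603) → (103.657,177.984) (closed)

; LightBurn 1.7.01
; GRBL device profile, absolute coords
G21
G90
G0 X90.294 Y145.535
M3 S426
G1 X112.363 Y145.535 F2276
G1 X112.363 Y33.033
G1 X90.294 Y33.033
G1 X90.294 Y145.535
M5
G0 X75.119 Y176.891
M3 S426
G1 X131.183 Y176.891 F2276
G1 X131.183 Y80.018
G1 X75.119 Y80.018
G1 X75.119 Y176.891
M5
G0 X103.657 Y177.984
M3 S426
G1 X112.123 Y177.984 F2276
G1 X112.123 Y151.603
G1 X103.657 Y151.603
G1 X103.657 Y177.984
M5
G0 X0.000 Y0.000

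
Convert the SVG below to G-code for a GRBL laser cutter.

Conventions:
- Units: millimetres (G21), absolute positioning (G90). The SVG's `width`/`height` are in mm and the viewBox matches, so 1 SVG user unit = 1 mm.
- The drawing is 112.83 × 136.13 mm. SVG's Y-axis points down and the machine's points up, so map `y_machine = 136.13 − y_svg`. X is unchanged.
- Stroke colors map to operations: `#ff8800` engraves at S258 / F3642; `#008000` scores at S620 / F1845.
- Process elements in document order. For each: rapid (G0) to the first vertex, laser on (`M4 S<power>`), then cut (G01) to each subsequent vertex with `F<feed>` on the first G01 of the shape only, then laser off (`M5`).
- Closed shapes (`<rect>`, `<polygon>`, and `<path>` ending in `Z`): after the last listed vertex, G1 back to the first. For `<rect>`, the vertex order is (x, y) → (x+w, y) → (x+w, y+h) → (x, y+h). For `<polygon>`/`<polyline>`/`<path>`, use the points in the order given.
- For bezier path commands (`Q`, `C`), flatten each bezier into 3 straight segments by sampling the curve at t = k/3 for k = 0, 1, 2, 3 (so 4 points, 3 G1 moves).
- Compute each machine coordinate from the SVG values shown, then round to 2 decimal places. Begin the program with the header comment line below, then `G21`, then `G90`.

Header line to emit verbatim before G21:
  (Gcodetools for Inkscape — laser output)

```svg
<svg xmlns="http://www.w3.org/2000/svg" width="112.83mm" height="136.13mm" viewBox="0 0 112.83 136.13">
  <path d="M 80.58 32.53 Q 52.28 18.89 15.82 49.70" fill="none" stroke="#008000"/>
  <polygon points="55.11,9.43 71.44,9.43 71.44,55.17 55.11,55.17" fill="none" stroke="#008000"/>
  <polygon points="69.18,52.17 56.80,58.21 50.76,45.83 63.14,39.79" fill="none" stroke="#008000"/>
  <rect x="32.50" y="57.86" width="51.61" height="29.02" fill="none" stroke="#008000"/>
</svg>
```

1 u = 1 mm; y_m = 136.13 − y.

[1] `<path>` quadratic bezier, #008000→score S620 F1845: (80.58,103.60) → (60.81,107.75) → (39.22,102.03) → (15.82,86.43)

[2] `<polygon>` rectangle, #008000→score S620 F1845: (55.11,126.70) → (71.44,126.70) → (71.44,80.96) → (55.11,80.96) → (55.11,126.70) (closed)

[3] `<polygon>` regular polygon, #008000→score S620 F1845: (69.18,83.96) → (56.80,77.92) → (50.76,90.30) → (63.14,96.34) → (69.18,83.96) (closed)

[4] `<rect>` rectangle, #008000→score S620 F1845: (32.50,78.27) → (84.11,78.27) → (84.11,49.25) → (32.50,49.25) → (32.50,78.27) (closed)

(Gcodetools for Inkscape — laser output)
G21
G90
G0 X80.58 Y103.60
M4 S620
G01 X60.81 Y107.75 F1845
G01 X39.22 Y102.03
G01 X15.82 Y86.43
M5
G0 X55.11 Y126.70
M4 S620
G01 X71.44 Y126.70 F1845
G01 X71.44 Y80.96
G01 X55.11 Y80.96
G01 X55.11 Y126.70
M5
G0 X69.18 Y83.96
M4 S620
G01 X56.80 Y77.92 F1845
G01 X50.76 Y90.30
G01 X63.14 Y96.34
G01 X69.18 Y83.96
M5
G0 X32.50 Y78.27
M4 S620
G01 X84.11 Y78.27 F1845
G01 X84.11 Y49.25
G01 X32.50 Y49.25
G01 X32.50 Y78.27
M5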